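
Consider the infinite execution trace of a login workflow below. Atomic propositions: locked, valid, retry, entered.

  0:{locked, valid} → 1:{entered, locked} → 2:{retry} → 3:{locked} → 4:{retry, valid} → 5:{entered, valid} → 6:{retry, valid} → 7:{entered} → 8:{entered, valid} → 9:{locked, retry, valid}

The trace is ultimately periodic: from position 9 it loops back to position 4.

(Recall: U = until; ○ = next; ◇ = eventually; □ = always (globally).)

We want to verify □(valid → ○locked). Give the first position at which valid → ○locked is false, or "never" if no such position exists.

4

Check valid → ○locked at each position in order: 0 ✓, 1 ✓, 2 ✓, 3 ✓.
At position 4 the labels are {retry, valid} and the next position 5 has {entered, valid}, so valid → ○locked is false there. This is the first violation.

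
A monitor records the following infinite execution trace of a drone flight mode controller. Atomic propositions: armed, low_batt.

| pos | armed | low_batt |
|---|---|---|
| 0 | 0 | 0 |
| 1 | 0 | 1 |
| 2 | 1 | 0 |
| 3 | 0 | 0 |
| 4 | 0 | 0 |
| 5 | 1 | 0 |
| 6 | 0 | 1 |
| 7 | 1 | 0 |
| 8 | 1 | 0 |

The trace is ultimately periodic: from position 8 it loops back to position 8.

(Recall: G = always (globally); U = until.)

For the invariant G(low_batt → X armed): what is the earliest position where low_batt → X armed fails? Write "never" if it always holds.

never

low_batt → X armed holds at every position 0..8, and those are all the positions the trace ever visits, so the invariant G(low_batt → X armed) is never violated.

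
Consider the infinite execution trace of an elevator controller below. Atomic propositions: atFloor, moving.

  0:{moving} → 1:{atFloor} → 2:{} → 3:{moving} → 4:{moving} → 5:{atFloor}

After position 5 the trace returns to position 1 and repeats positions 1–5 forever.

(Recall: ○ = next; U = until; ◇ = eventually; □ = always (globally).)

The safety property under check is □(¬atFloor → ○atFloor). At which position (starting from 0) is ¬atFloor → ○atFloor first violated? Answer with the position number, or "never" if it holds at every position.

Check ¬atFloor → ○atFloor at each position in order: 0 ✓, 1 ✓.
At position 2 the labels are {} and the next position 3 has {moving}, so ¬atFloor → ○atFloor is false there. This is the first violation.

2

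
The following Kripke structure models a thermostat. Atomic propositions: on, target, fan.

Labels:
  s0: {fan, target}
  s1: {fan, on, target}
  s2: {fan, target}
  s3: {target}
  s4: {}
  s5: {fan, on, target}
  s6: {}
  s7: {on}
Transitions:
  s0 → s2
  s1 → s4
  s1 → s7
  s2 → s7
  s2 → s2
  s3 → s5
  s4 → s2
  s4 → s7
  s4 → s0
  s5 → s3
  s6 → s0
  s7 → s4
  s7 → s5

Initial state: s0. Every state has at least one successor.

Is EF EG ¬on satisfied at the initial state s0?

Yes

States satisfying EG ¬on: {s0, s2, s4, s6}.
States satisfying EF EG ¬on: {s0, s1, s2, s4, s6, s7}.
Some path from s0 reaches a state where EG ¬on holds.
s0 ∈ Sat(EF EG ¬on).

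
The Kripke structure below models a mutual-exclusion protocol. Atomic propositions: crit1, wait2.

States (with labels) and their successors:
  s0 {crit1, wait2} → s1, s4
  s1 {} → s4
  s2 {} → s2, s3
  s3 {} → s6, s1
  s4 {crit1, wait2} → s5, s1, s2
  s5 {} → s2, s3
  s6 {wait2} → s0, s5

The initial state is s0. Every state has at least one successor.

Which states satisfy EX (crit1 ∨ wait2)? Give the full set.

States satisfying crit1 ∨ wait2: {s0, s4, s6}.
States satisfying EX (crit1 ∨ wait2): {s0, s1, s3, s6}.

{s0, s1, s3, s6}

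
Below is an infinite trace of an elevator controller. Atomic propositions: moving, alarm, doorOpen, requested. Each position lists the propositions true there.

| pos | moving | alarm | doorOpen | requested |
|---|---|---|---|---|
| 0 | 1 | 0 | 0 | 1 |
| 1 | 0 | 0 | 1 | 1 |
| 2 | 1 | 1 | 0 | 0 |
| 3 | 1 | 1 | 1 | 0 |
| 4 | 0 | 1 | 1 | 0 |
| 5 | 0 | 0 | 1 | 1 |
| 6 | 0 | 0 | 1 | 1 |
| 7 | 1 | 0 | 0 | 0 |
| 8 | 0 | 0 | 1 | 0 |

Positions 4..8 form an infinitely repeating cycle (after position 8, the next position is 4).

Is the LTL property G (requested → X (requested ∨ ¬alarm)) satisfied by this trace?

requested → X (requested ∨ ¬alarm) must hold at every position from 0 onward. It fails at position 1, so G (requested → X (requested ∨ ¬alarm)) is false.
Positions where requested holds: 0, 1, 5, 6.
Check X (requested ∨ ¬alarm) at each: 0→ok, 1→fails, 5→ok, 6→ok.

Violated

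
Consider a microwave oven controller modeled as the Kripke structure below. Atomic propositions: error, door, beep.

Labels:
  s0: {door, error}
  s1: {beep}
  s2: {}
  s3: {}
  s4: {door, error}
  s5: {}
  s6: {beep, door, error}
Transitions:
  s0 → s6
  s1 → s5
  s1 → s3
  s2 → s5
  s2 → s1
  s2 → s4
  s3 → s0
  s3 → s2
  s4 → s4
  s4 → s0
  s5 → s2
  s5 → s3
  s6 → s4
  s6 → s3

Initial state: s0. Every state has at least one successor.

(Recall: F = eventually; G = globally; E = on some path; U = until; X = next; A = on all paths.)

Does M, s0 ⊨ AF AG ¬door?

No

States satisfying AG ¬door: ∅.
States satisfying AF AG ¬door: ∅.
There is a path from s0 along which AG ¬door never holds.
s0 ∉ Sat(AF AG ¬door).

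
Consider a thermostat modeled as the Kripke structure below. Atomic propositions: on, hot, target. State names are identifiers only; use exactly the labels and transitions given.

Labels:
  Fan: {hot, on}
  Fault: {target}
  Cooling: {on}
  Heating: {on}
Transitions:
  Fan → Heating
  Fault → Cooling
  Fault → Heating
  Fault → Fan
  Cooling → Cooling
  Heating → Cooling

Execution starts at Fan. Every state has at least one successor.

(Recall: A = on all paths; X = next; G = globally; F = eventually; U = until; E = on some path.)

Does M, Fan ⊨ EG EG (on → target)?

No

States satisfying EG (on → target): ∅.
States satisfying EG EG (on → target): ∅.
No suitable path/successor from Fan witnesses the formula.
Fan ∉ Sat(EG EG (on → target)).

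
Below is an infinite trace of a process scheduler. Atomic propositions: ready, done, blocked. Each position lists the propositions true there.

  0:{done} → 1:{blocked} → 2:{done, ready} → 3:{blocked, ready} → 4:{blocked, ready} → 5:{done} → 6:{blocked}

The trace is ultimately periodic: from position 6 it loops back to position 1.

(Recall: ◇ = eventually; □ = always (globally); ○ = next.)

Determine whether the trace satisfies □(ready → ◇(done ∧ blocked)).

Does not hold

ready → ◇(done ∧ blocked) must hold at every position from 0 onward. It fails at position 2, so □(ready → ◇(done ∧ blocked)) is false.
Positions where ready holds: 2, 3, 4.
Check ◇(done ∧ blocked) at each: 2→fails, 3→fails, 4→fails.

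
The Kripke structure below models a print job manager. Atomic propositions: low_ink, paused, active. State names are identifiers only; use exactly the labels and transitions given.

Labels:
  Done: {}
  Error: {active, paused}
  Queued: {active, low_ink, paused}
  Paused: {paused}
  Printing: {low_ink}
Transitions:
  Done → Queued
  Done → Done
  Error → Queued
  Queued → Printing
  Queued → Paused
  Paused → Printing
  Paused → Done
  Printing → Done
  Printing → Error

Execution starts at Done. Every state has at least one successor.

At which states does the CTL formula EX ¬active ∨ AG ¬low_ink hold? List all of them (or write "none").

{Done, Queued, Paused, Printing}

States satisfying ¬active: {Done, Paused, Printing}.
States satisfying EX ¬active: {Done, Queued, Paused, Printing}.
States satisfying ¬low_ink: {Done, Error, Paused}.
States satisfying AG ¬low_ink: ∅.
States satisfying EX ¬active ∨ AG ¬low_ink: {Done, Queued, Paused, Printing}.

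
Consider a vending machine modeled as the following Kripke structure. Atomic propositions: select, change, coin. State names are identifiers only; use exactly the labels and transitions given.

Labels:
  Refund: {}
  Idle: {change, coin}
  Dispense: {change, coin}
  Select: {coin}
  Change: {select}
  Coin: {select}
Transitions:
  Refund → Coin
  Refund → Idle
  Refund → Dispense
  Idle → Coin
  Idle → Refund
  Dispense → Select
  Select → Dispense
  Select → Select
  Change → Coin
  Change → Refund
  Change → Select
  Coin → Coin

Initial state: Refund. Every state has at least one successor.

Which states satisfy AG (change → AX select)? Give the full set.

States satisfying change → AX select: {Refund, Select, Change, Coin}.
States satisfying AG (change → AX select): {Coin}.

{Coin}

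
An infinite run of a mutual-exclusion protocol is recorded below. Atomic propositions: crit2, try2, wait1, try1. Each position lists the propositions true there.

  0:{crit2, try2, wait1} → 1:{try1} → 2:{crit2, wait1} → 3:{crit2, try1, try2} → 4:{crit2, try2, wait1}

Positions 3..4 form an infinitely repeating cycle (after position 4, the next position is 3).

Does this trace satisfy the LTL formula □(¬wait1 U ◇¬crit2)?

¬wait1 U ◇¬crit2 must hold at every position from 0 onward. It fails at position 2, so □(¬wait1 U ◇¬crit2) is false.

Violated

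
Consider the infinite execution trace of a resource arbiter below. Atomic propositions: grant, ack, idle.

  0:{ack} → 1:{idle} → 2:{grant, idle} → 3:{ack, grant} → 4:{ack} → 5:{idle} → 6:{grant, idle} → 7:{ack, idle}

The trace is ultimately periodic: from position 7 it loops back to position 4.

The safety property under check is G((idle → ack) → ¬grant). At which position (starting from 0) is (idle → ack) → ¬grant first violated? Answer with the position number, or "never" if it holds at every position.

Check (idle → ack) → ¬grant at each position in order: 0 ✓, 1 ✓, 2 ✓.
At position 3 the labels are {ack, grant}, so (idle → ack) → ¬grant is false there. This is the first violation.

3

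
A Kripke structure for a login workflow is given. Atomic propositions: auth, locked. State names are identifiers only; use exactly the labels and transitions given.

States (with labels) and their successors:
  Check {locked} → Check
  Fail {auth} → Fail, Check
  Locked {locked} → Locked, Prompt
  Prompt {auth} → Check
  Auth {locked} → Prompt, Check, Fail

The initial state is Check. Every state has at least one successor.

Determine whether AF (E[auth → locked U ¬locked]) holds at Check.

States satisfying E[auth → locked U ¬locked]: {Fail, Locked, Prompt, Auth}.
States satisfying AF (E[auth → locked U ¬locked]): {Fail, Locked, Prompt, Auth}.
There is a path from Check along which E[auth → locked U ¬locked] never holds.
Check ∉ Sat(AF (E[auth → locked U ¬locked])).

Violated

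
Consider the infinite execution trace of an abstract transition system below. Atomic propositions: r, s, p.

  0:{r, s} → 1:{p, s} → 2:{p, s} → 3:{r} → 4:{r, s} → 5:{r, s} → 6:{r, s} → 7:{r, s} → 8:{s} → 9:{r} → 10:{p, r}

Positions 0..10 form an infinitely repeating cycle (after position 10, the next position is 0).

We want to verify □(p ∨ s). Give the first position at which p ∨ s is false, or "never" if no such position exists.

3

Check p ∨ s at each position in order: 0 ✓, 1 ✓, 2 ✓.
At position 3 the labels are {r}, so p ∨ s is false there. This is the first violation.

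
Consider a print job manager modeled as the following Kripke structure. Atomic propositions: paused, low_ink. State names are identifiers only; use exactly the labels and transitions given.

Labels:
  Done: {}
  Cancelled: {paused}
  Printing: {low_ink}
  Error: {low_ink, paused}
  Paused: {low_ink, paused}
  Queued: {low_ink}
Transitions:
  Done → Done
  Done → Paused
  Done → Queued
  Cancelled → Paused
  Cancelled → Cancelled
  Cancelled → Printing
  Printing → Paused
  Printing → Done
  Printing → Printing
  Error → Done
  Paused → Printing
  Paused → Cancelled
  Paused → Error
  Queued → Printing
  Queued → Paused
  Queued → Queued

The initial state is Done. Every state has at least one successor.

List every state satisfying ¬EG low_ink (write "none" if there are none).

States satisfying low_ink: {Printing, Error, Paused, Queued}.
States satisfying EG low_ink: {Printing, Paused, Queued}.
States satisfying ¬EG low_ink: {Done, Cancelled, Error}.

{Done, Cancelled, Error}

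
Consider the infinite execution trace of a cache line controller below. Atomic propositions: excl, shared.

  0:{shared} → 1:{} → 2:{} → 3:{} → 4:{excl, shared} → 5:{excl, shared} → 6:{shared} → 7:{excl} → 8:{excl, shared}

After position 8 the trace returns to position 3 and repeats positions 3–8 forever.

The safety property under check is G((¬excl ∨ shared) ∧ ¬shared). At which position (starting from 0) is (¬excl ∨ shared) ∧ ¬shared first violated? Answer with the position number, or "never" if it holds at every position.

0

At position 0 the labels are {shared}, so (¬excl ∨ shared) ∧ ¬shared is false there. This is the first violation.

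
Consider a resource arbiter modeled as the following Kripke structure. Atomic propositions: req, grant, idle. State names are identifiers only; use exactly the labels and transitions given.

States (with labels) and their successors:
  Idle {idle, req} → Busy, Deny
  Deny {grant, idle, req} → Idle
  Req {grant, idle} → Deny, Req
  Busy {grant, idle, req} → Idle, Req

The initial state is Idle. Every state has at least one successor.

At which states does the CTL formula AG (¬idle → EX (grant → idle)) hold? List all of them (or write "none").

States satisfying ¬idle → EX (grant → idle): {Idle, Deny, Req, Busy}.
States satisfying AG (¬idle → EX (grant → idle)): {Idle, Deny, Req, Busy}.

{Idle, Deny, Req, Busy}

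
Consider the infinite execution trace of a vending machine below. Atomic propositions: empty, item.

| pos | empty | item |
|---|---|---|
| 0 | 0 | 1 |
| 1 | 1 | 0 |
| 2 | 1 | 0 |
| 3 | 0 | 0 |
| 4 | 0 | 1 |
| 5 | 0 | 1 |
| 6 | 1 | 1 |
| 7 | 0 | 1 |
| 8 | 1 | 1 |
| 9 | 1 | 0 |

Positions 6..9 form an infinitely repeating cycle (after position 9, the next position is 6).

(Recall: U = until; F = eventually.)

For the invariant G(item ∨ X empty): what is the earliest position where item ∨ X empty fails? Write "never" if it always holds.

2

Check item ∨ X empty at each position in order: 0 ✓, 1 ✓.
At position 2 the labels are {empty} and the next position 3 has {}, so item ∨ X empty is false there. This is the first violation.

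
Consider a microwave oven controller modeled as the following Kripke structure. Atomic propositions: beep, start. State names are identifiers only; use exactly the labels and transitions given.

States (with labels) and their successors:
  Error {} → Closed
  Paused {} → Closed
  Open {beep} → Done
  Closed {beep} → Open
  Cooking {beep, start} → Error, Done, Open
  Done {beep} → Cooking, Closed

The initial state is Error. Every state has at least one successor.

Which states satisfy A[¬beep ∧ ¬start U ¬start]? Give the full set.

{Error, Paused, Open, Closed, Done}

States satisfying ¬beep ∧ ¬start: {Error, Paused}.
States satisfying ¬start: {Error, Paused, Open, Closed, Done}.
States satisfying A[¬beep ∧ ¬start U ¬start]: {Error, Paused, Open, Closed, Done}.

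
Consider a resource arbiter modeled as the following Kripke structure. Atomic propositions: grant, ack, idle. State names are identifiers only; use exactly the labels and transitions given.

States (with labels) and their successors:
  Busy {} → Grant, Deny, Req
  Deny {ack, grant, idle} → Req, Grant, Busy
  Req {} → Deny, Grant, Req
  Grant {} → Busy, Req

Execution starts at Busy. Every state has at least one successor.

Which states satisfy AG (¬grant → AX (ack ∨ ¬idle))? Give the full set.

{Busy, Deny, Req, Grant}

States satisfying ¬grant → AX (ack ∨ ¬idle): {Busy, Deny, Req, Grant}.
States satisfying AG (¬grant → AX (ack ∨ ¬idle)): {Busy, Deny, Req, Grant}.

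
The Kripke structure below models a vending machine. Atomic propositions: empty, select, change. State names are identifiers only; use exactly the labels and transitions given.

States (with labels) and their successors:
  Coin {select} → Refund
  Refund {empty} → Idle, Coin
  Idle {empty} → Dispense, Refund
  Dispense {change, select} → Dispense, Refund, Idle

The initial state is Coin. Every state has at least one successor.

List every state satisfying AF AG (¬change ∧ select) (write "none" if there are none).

none

States satisfying AG (¬change ∧ select): ∅.
States satisfying AF AG (¬change ∧ select): ∅.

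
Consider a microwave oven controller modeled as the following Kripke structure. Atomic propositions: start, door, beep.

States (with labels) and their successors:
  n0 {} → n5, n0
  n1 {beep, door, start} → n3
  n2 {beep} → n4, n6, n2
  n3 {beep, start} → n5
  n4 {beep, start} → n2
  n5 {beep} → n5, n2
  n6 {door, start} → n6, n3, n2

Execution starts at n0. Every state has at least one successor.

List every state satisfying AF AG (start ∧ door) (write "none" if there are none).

States satisfying AG (start ∧ door): ∅.
States satisfying AF AG (start ∧ door): ∅.

none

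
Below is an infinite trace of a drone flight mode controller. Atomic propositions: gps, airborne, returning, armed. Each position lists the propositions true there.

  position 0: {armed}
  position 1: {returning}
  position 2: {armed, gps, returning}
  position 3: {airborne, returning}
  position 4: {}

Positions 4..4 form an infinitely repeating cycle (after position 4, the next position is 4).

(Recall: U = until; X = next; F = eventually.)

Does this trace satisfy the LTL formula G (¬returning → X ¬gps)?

Satisfied

¬returning → X ¬gps holds at every position 0..4, and those are all positions ever visited, so G (¬returning → X ¬gps) holds.
Positions where ¬returning holds: 0, 4.
Check X ¬gps at each: 0→ok, 4→ok.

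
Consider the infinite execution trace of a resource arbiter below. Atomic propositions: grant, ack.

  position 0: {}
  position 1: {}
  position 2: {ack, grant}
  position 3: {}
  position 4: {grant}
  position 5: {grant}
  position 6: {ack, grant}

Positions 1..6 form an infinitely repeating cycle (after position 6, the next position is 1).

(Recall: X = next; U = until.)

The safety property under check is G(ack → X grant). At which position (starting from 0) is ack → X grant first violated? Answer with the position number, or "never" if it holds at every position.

Check ack → X grant at each position in order: 0 ✓, 1 ✓.
At position 2 the labels are {ack, grant} and the next position 3 has {}, so ack → X grant is false there. This is the first violation.

2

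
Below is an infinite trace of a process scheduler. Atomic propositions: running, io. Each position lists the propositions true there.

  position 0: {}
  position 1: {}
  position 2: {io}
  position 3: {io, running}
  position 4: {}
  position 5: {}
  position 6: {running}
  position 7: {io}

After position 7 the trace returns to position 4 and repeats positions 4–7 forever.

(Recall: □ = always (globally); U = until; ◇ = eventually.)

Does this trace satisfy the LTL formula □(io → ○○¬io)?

io → ○○¬io holds at every position 0..7, and those are all positions ever visited, so □(io → ○○¬io) holds.
Positions where io holds: 2, 3, 7.
Check ○○¬io at each: 2→ok, 3→ok, 7→ok.

Satisfied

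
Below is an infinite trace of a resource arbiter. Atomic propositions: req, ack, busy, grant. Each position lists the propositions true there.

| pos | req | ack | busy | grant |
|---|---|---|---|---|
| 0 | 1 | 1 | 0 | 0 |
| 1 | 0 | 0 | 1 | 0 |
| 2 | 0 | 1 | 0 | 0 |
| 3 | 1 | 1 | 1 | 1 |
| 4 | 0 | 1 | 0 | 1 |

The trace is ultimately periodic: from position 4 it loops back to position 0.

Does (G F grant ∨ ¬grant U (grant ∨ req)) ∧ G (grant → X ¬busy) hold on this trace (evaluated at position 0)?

Satisfied

grant → X ¬busy holds at every position 0..4, and those are all positions ever visited, so G (grant → X ¬busy) holds.
Positions where grant holds: 3, 4.
Check X ¬busy at each: 3→ok, 4→ok.
At position 0: G F grant ∨ ¬grant U (grant ∨ req) is true; G (grant → X ¬busy) is true; so (G F grant ∨ ¬grant U (grant ∨ req)) ∧ G (grant → X ¬busy) is true.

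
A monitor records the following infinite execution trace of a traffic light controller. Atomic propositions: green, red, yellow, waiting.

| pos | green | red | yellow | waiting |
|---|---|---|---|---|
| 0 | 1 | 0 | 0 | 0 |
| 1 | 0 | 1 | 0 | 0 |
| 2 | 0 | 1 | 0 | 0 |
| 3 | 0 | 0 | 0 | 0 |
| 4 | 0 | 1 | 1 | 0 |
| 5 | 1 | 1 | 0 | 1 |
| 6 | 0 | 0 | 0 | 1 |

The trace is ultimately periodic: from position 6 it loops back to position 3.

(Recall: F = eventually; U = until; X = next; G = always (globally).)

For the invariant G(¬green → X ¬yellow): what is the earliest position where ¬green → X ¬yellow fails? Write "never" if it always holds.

3

Check ¬green → X ¬yellow at each position in order: 0 ✓, 1 ✓, 2 ✓.
At position 3 the labels are {} and the next position 4 has {red, yellow}, so ¬green → X ¬yellow is false there. This is the first violation.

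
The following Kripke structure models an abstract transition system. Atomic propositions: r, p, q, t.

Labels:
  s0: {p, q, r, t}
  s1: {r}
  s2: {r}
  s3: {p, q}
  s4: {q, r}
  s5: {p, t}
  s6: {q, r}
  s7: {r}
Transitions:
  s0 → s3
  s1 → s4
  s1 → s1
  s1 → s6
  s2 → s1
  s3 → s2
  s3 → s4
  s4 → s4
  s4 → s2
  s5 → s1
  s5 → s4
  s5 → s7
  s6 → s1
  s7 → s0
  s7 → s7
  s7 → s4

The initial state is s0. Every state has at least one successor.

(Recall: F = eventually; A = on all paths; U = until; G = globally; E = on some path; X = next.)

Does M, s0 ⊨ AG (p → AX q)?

No

States satisfying p → AX q: {s0, s1, s2, s4, s6, s7}.
States satisfying AG (p → AX q): {s1, s2, s4, s6}.
s3 is reachable from s0 and violates p → AX q, so AG fails at s0.
s0 ∉ Sat(AG (p → AX q)).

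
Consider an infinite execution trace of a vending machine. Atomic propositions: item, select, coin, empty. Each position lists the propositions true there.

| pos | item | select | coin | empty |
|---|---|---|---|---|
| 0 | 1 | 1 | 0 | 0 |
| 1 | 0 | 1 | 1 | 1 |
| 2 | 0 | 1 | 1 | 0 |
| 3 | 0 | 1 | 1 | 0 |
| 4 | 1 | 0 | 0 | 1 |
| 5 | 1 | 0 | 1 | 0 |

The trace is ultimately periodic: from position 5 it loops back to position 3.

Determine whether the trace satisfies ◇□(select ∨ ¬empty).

□(select ∨ ¬empty) is false at every position 0..5, so it never becomes true and ◇□(select ∨ ¬empty) fails.

Does not hold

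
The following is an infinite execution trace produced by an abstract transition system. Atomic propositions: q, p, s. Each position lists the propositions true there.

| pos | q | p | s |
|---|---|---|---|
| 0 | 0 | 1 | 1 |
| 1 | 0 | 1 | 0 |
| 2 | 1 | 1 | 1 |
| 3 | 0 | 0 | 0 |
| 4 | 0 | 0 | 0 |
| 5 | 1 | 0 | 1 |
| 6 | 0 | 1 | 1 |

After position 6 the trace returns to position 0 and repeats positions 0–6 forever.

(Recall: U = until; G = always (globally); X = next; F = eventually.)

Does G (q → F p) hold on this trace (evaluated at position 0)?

Satisfied

q → F p holds at every position 0..6, and those are all positions ever visited, so G (q → F p) holds.
Positions where q holds: 2, 5.
Check F p at each: 2→ok, 5→ok.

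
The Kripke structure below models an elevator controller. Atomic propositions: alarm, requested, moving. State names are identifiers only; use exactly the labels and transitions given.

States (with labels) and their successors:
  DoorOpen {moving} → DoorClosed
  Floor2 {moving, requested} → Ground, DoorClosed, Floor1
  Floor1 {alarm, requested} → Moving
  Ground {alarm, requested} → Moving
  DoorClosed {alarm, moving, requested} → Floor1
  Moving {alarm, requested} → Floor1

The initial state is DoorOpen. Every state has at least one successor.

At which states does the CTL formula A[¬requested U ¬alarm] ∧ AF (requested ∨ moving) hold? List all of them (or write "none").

{DoorOpen, Floor2}

States satisfying ¬requested: {DoorOpen}.
States satisfying ¬alarm: {DoorOpen, Floor2}.
States satisfying A[¬requested U ¬alarm]: {DoorOpen, Floor2}.
States satisfying requested ∨ moving: {DoorOpen, Floor2, Floor1, Ground, DoorClosed, Moving}.
States satisfying AF (requested ∨ moving): {DoorOpen, Floor2, Floor1, Ground, DoorClosed, Moving}.
States satisfying A[¬requested U ¬alarm] ∧ AF (requested ∨ moving): {DoorOpen, Floor2}.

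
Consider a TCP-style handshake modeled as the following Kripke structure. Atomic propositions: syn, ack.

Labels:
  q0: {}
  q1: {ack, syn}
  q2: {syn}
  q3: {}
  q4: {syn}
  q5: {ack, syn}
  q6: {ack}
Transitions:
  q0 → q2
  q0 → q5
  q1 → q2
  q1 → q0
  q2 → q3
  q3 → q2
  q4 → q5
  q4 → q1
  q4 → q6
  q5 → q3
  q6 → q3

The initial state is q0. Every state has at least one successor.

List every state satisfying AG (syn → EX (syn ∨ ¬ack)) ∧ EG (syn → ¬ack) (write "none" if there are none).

{q0, q2, q3, q4, q6}

States satisfying syn → EX (syn ∨ ¬ack): {q0, q1, q2, q3, q4, q5, q6}.
States satisfying AG (syn → EX (syn ∨ ¬ack)): {q0, q1, q2, q3, q4, q5, q6}.
States satisfying syn → ¬ack: {q0, q2, q3, q4, q6}.
States satisfying EG (syn → ¬ack): {q0, q2, q3, q4, q6}.
States satisfying AG (syn → EX (syn ∨ ¬ack)) ∧ EG (syn → ¬ack): {q0, q2, q3, q4, q6}.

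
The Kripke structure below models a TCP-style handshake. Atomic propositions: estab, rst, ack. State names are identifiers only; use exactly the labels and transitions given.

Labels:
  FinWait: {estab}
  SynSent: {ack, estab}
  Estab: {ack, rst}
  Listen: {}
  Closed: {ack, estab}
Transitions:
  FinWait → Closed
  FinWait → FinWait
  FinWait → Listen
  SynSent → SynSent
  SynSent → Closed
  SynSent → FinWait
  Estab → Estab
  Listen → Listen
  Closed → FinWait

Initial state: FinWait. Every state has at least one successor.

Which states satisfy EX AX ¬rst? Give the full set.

States satisfying AX ¬rst: {FinWait, SynSent, Listen, Closed}.
States satisfying EX AX ¬rst: {FinWait, SynSent, Listen, Closed}.

{FinWait, SynSent, Listen, Closed}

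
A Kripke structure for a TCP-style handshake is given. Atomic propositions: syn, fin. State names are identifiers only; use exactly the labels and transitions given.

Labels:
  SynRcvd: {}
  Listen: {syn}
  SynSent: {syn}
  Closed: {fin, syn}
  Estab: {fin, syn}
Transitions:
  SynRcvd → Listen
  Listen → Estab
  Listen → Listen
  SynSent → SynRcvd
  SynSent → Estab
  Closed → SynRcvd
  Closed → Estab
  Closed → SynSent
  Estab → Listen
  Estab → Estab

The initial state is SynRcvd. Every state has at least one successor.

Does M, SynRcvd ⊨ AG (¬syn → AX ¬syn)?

Violated

States satisfying ¬syn → AX ¬syn: {Listen, SynSent, Closed, Estab}.
States satisfying AG (¬syn → AX ¬syn): {Listen, Estab}.
SynRcvd is reachable from SynRcvd and violates ¬syn → AX ¬syn, so AG fails at SynRcvd.
SynRcvd ∉ Sat(AG (¬syn → AX ¬syn)).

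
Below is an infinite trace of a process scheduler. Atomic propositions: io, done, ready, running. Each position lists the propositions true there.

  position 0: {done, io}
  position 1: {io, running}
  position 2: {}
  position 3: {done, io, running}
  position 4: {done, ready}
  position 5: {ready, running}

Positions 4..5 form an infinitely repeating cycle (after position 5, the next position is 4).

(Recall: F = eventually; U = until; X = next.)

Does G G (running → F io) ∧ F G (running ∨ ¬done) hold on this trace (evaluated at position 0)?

G (running → F io) must hold at every position from 0 onward. It fails at position 0, so G G (running → F io) is false.
G (running ∨ ¬done) is false at every position 0..5, so it never becomes true and F G (running ∨ ¬done) fails.
At position 0: G G (running → F io) is false; F G (running ∨ ¬done) is false; so G G (running → F io) ∧ F G (running ∨ ¬done) is false.

No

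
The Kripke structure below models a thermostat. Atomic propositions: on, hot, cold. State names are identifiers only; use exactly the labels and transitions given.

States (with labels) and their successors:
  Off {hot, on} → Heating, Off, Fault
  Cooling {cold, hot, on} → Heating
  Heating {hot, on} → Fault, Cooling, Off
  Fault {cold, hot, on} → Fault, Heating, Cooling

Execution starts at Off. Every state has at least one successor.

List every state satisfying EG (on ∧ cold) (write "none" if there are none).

{Fault}

States satisfying on ∧ cold: {Cooling, Fault}.
States satisfying EG (on ∧ cold): {Fault}.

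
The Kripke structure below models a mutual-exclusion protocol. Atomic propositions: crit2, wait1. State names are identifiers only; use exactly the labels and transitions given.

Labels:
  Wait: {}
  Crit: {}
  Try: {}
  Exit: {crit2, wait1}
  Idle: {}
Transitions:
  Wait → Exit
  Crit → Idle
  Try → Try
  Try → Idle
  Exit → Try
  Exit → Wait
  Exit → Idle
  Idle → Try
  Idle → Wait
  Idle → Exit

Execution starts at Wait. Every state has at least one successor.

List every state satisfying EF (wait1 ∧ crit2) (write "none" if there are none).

States satisfying wait1 ∧ crit2: {Exit}.
States satisfying EF (wait1 ∧ crit2): {Wait, Crit, Try, Exit, Idle}.

{Wait, Crit, Try, Exit, Idle}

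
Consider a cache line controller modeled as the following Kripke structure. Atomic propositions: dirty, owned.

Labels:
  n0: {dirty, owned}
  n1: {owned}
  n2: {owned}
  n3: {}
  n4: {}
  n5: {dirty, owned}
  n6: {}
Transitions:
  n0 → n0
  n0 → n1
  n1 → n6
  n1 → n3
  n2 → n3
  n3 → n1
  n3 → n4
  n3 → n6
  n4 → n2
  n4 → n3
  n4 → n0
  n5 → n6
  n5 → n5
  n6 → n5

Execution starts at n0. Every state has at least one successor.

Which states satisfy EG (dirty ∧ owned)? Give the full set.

States satisfying dirty ∧ owned: {n0, n5}.
States satisfying EG (dirty ∧ owned): {n0, n5}.

{n0, n5}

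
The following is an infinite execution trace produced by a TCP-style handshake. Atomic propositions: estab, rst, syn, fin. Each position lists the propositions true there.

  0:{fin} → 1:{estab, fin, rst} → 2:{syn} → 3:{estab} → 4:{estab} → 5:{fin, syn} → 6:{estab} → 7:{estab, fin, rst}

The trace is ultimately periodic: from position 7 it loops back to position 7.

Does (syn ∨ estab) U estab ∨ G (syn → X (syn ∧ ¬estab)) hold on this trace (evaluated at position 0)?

Violated

Walking from position 0: at position 0, estab has not yet held and syn ∨ estab fails, so (syn ∨ estab) U estab is false.
syn → X (syn ∧ ¬estab) must hold at every position from 0 onward. It fails at position 2, so G (syn → X (syn ∧ ¬estab)) is false.
Positions where syn holds: 2, 5.
Check X (syn ∧ ¬estab) at each: 2→fails, 5→fails.
At position 0: (syn ∨ estab) U estab is false; G (syn → X (syn ∧ ¬estab)) is false; so (syn ∨ estab) U estab ∨ G (syn → X (syn ∧ ¬estab)) is false.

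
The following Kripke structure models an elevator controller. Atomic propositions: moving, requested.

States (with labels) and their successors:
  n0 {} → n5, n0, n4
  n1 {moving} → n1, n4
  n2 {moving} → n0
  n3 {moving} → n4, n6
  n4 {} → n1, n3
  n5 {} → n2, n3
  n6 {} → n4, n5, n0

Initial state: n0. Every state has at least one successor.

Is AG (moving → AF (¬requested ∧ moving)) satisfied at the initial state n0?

Satisfied

States satisfying moving → AF (¬requested ∧ moving): {n0, n1, n2, n3, n4, n5, n6}.
States satisfying AG (moving → AF (¬requested ∧ moving)): {n0, n1, n2, n3, n4, n5, n6}.
Every state reachable from n0 satisfies moving → AF (¬requested ∧ moving).
n0 ∈ Sat(AG (moving → AF (¬requested ∧ moving))).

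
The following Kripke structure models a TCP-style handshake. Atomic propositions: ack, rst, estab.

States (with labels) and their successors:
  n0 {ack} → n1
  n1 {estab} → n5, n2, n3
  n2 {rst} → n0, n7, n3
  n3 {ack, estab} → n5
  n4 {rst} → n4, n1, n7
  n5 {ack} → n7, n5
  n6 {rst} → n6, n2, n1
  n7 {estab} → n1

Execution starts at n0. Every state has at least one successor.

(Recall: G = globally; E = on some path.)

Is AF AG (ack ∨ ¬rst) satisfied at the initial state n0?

States satisfying AG (ack ∨ ¬rst): ∅.
States satisfying AF AG (ack ∨ ¬rst): ∅.
There is a path from n0 along which AG (ack ∨ ¬rst) never holds.
n0 ∉ Sat(AF AG (ack ∨ ¬rst)).

Violated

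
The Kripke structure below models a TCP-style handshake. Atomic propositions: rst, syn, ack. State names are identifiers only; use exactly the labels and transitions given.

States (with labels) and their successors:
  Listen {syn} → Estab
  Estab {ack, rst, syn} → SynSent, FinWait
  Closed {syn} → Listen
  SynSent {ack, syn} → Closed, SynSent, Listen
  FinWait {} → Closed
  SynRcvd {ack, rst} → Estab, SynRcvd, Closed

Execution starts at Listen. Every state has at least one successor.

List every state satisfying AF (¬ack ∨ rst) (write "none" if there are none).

States satisfying ¬ack ∨ rst: {Listen, Estab, Closed, FinWait, SynRcvd}.
States satisfying AF (¬ack ∨ rst): {Listen, Estab, Closed, FinWait, SynRcvd}.

{Listen, Estab, Closed, FinWait, SynRcvd}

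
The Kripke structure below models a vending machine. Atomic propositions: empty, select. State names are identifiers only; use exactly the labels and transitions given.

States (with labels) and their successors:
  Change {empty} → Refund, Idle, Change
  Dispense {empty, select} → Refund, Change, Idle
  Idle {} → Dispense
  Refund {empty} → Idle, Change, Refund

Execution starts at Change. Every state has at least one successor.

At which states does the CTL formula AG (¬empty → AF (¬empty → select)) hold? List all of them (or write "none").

States satisfying ¬empty → AF (¬empty → select): {Change, Dispense, Idle, Refund}.
States satisfying AG (¬empty → AF (¬empty → select)): {Change, Dispense, Idle, Refund}.

{Change, Dispense, Idle, Refund}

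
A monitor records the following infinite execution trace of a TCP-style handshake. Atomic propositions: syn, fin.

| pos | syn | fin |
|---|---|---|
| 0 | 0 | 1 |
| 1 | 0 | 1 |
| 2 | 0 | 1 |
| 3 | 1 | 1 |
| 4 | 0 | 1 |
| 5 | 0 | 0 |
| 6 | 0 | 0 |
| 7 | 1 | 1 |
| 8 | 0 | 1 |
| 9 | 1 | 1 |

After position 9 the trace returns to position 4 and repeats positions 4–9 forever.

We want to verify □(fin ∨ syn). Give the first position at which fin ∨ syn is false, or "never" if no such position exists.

5

Check fin ∨ syn at each position in order: 0 ✓, 1 ✓, 2 ✓, 3 ✓, 4 ✓.
At position 5 the labels are {}, so fin ∨ syn is false there. This is the first violation.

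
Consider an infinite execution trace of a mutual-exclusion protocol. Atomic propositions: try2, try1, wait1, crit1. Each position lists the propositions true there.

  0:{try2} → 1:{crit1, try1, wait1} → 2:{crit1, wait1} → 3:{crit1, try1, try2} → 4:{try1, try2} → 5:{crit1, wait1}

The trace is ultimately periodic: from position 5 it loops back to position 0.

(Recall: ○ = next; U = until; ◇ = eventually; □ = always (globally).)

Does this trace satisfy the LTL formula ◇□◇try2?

Holds

□◇try2 holds at position 0, which is reachable from 0, so ◇□◇try2 holds.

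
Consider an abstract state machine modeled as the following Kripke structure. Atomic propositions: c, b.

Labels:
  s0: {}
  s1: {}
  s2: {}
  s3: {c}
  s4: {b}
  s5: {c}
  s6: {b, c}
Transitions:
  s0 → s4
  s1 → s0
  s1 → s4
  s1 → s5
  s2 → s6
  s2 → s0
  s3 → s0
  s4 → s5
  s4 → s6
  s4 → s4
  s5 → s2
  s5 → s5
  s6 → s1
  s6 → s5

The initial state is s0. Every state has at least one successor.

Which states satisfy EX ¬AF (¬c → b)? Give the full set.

none

States satisfying ¬AF (¬c → b): ∅.
States satisfying EX ¬AF (¬c → b): ∅.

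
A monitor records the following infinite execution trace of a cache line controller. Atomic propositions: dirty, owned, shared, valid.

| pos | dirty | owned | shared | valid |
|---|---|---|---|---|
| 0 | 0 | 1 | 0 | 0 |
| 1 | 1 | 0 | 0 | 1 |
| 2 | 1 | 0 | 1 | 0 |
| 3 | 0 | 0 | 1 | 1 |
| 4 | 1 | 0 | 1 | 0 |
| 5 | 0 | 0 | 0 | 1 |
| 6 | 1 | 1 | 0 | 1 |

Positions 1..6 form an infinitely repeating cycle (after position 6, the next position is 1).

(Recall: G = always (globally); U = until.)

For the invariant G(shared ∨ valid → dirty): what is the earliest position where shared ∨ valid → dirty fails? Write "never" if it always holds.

Check shared ∨ valid → dirty at each position in order: 0 ✓, 1 ✓, 2 ✓.
At position 3 the labels are {shared, valid}, so shared ∨ valid → dirty is false there. This is the first violation.

3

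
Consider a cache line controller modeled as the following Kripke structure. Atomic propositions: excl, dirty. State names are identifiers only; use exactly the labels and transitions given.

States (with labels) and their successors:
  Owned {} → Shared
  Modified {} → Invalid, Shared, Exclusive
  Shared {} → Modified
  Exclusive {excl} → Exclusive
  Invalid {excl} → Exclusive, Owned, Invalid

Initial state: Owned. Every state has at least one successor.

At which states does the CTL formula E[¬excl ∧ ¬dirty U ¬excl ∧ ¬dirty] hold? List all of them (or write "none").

States satisfying ¬excl ∧ ¬dirty: {Owned, Modified, Shared}.
States satisfying E[¬excl ∧ ¬dirty U ¬excl ∧ ¬dirty]: {Owned, Modified, Shared}.

{Owned, Modified, Shared}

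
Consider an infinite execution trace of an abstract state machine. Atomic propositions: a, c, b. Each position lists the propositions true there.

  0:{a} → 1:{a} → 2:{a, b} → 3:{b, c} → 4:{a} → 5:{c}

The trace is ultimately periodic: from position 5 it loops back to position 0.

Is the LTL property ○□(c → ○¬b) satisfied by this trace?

Yes

The position after 0 is 1; □(c → ○¬b) is true there.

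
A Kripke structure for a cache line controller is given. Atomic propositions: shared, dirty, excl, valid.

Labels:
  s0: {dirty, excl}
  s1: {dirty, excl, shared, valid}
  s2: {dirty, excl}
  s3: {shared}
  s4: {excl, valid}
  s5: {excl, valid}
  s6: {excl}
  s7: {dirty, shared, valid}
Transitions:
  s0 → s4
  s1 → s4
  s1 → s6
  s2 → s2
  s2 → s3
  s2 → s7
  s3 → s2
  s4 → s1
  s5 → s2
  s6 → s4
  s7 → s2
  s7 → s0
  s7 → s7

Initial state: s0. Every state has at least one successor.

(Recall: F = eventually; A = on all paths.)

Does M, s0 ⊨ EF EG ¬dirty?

Violated

States satisfying EG ¬dirty: ∅.
States satisfying EF EG ¬dirty: ∅.
No suitable path/successor from s0 witnesses the formula.
s0 ∉ Sat(EF EG ¬dirty).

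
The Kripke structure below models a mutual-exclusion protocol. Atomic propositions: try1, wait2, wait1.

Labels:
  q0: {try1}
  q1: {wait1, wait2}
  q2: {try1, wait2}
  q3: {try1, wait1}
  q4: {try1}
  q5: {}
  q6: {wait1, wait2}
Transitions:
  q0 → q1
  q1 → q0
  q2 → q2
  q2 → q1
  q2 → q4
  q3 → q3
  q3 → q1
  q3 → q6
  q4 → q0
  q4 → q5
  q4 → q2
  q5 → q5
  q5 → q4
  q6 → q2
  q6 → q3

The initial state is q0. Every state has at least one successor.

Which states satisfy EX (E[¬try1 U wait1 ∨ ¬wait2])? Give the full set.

States satisfying E[¬try1 U wait1 ∨ ¬wait2]: {q0, q1, q3, q4, q5, q6}.
States satisfying EX (E[¬try1 U wait1 ∨ ¬wait2]): {q0, q1, q2, q3, q4, q5, q6}.

{q0, q1, q2, q3, q4, q5, q6}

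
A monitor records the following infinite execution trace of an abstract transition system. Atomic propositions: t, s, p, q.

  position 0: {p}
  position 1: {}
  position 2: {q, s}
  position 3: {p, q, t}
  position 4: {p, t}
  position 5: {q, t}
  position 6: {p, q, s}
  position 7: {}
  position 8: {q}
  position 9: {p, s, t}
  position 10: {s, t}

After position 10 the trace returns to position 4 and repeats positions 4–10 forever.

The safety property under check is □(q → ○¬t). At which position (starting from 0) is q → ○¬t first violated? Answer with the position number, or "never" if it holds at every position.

2

Check q → ○¬t at each position in order: 0 ✓, 1 ✓.
At position 2 the labels are {q, s} and the next position 3 has {p, q, t}, so q → ○¬t is false there. This is the first violation.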